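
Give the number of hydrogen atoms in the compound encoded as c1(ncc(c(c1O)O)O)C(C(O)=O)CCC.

13

Hydrogens are implicit in SMILES; fill each atom to its normal valence:
  4 × C (aromatic): no H
  4 × O: 1 H each → 4
  2 × C: 2 H each → 4
  1 × C: 3 H
  1 × C (aromatic): 1 H
  1 × C: 1 H
  1 × C: no H
  1 × N (aromatic): no H
  1 × O: no H
  Total hydrogens = 13.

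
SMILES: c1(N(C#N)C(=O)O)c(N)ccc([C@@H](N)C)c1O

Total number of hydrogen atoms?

12

Hydrogens are implicit in SMILES; fill each atom to its normal valence:
  4 × C (aromatic): no H
  2 × C (aromatic): 1 H each → 2
  2 × C: no H
  2 × N: 2 H each → 4
  2 × N: no H
  2 × O: 1 H each → 2
  1 × C: 3 H
  1 × C: 1 H
  1 × O: no H
  Total hydrogens = 12.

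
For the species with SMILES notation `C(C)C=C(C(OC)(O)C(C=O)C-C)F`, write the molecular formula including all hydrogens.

Heavy atoms from the SMILES: 10 C, 1 F, 3 O.
Implicit hydrogens by atom environment:
  3 × C: 3 H each → 9
  3 × C: 1 H each → 3
  2 × C: 2 H each → 4
  2 × C: no H
  2 × O: no H
  1 × F: no H
  1 × O: 1 H
  Total hydrogens = 17.
Molecular formula: C10H17FO3

C10H17FO3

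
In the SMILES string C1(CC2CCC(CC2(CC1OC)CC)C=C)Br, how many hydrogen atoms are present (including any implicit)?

Hydrogens are implicit in SMILES; fill each atom to its normal valence:
  7 × C: 2 H each → 14
  5 × C: 1 H each → 5
  2 × C: 3 H each → 6
  1 × Br: no H
  1 × C: no H
  1 × O: no H
  Total hydrogens = 25.

25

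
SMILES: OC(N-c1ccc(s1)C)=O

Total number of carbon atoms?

6

The symbol for carbon appears 6 times in the SMILES. Lowercase c denotes aromatic carbon and counts toward C.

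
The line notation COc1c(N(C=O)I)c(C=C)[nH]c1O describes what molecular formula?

C8H9IN2O3

Heavy atoms from the SMILES: 8 C, 1 I, 2 N, 3 O.
Implicit hydrogens by atom environment:
  4 × C (aromatic): no H
  2 × C: 1 H each → 2
  2 × O: no H
  1 × C: 3 H
  1 × C: 2 H
  1 × I: no H
  1 × N (aromatic): 1 H
  1 × N: no H
  1 × O: 1 H
  Total hydrogens = 9.
Molecular formula: C8H9IN2O3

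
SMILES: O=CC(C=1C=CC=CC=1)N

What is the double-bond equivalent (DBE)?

Molecular formula from the SMILES: C8H9NO.
DoU = (2C + 2 + N − H − X)/2 = (2·8 + 2 + 1 − 9 − 0)/2 = 10/2 = 5.
(Structurally: 1 ring(s) + 4 π bond(s) = 5.)

5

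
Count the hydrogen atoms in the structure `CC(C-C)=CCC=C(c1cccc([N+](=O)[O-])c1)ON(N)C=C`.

21

Hydrogens are implicit in SMILES; fill each atom to its normal valence:
  4 × C (aromatic): 1 H each → 4
  3 × C: 2 H each → 6
  3 × C: 1 H each → 3
  2 × C: 3 H each → 6
  2 × C: no H
  2 × C (aromatic): no H
  2 × O: no H
  1 × N: 2 H
  1 × N: no H
  1 × N (charge +1): no H
  1 × O (charge -1): no H
  Total hydrogens = 21.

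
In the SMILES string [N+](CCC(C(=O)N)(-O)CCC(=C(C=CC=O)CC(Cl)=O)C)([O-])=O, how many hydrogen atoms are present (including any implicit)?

Hydrogens are implicit in SMILES; fill each atom to its normal valence:
  5 × C: 2 H each → 10
  5 × C: no H
  4 × O: no H
  3 × C: 1 H each → 3
  1 × C: 3 H
  1 × Cl: no H
  1 × N: 2 H
  1 × N (charge +1): no H
  1 × O: 1 H
  1 × O (charge -1): no H
  Total hydrogens = 19.

19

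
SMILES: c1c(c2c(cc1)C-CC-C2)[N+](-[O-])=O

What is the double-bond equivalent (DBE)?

6

Molecular formula from the SMILES: C10H11NO2.
DoU = (2C + 2 + N − H − X)/2 = (2·10 + 2 + 1 − 11 − 0)/2 = 12/2 = 6.
(Structurally: 2 ring(s) + 4 π bond(s) = 6.)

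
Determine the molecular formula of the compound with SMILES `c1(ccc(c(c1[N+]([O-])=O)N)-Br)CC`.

C8H9BrN2O2

Heavy atoms from the SMILES: 1 Br, 8 C, 2 N, 2 O.
Implicit hydrogens by atom environment:
  4 × C (aromatic): no H
  2 × C (aromatic): 1 H each → 2
  1 × Br: no H
  1 × C: 3 H
  1 × C: 2 H
  1 × N: 2 H
  1 × N (charge +1): no H
  1 × O: no H
  1 × O (charge -1): no H
  Total hydrogens = 9.
Molecular formula: C8H9BrN2O2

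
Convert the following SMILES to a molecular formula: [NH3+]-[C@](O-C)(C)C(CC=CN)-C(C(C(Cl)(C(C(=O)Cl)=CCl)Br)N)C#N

Heavy atoms from the SMILES: 1 Br, 14 C, 3 Cl, 4 N, 2 O.
Implicit hydrogens by atom environment:
  6 × C: 1 H each → 6
  5 × C: no H
  3 × Cl: no H
  2 × C: 3 H each → 6
  2 × N: 2 H each → 4
  2 × O: no H
  1 × Br: no H
  1 × C: 2 H
  1 × N (charge +1): 3 H
  1 × N: no H
  Total hydrogens = 21.
Net charge +1.
Molecular formula: C14H21BrCl3N4O2+

C14H21BrCl3N4O2+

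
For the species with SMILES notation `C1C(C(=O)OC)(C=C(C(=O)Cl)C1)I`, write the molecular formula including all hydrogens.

C8H8ClIO3

Heavy atoms from the SMILES: 8 C, 1 Cl, 1 I, 3 O.
Implicit hydrogens by atom environment:
  4 × C: no H
  3 × O: no H
  2 × C: 2 H each → 4
  1 × C: 3 H
  1 × C: 1 H
  1 × Cl: no H
  1 × I: no H
  Total hydrogens = 8.
Molecular formula: C8H8ClIO3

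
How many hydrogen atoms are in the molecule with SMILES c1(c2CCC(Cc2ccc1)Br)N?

12

Hydrogens are implicit in SMILES; fill each atom to its normal valence:
  3 × C: 2 H each → 6
  3 × C (aromatic): 1 H each → 3
  3 × C (aromatic): no H
  1 × Br: no H
  1 × C: 1 H
  1 × N: 2 H
  Total hydrogens = 12.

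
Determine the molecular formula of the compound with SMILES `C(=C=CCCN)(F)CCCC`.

C9H16FN

Heavy atoms from the SMILES: 9 C, 1 F, 1 N.
Implicit hydrogens by atom environment:
  5 × C: 2 H each → 10
  2 × C: no H
  1 × C: 3 H
  1 × C: 1 H
  1 × F: no H
  1 × N: 2 H
  Total hydrogens = 16.
Molecular formula: C9H16FN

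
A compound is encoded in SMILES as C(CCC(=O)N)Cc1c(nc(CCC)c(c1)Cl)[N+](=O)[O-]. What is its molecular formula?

C13H18ClN3O3

Heavy atoms from the SMILES: 13 C, 1 Cl, 3 N, 3 O.
Implicit hydrogens by atom environment:
  6 × C: 2 H each → 12
  4 × C (aromatic): no H
  2 × O: no H
  1 × C: 3 H
  1 × C (aromatic): 1 H
  1 × C: no H
  1 × Cl: no H
  1 × N: 2 H
  1 × N (aromatic): no H
  1 × N (charge +1): no H
  1 × O (charge -1): no H
  Total hydrogens = 18.
Molecular formula: C13H18ClN3O3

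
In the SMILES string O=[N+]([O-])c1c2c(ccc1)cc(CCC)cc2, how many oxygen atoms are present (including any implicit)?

2

The symbol for oxygen appears 2 times in the SMILES.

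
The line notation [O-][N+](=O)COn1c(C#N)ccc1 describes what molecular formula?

Heavy atoms from the SMILES: 6 C, 3 N, 3 O.
Implicit hydrogens by atom environment:
  3 × C (aromatic): 1 H each → 3
  2 × O: no H
  1 × C: 2 H
  1 × C (aromatic): no H
  1 × C: no H
  1 × N (aromatic): no H
  1 × N: no H
  1 × N (charge +1): no H
  1 × O (charge -1): no H
  Total hydrogens = 5.
Molecular formula: C6H5N3O3

C6H5N3O3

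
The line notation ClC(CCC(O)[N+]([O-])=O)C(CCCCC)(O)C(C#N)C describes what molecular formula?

C13H23ClN2O4

Heavy atoms from the SMILES: 13 C, 1 Cl, 2 N, 4 O.
Implicit hydrogens by atom environment:
  6 × C: 2 H each → 12
  3 × C: 1 H each → 3
  2 × C: 3 H each → 6
  2 × C: no H
  2 × O: 1 H each → 2
  1 × Cl: no H
  1 × N: no H
  1 × N (charge +1): no H
  1 × O: no H
  1 × O (charge -1): no H
  Total hydrogens = 23.
Molecular formula: C13H23ClN2O4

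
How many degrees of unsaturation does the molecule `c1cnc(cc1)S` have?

Molecular formula from the SMILES: C5H5NS.
DoU = (2C + 2 + N − H − X)/2 = (2·5 + 2 + 1 − 5 − 0)/2 = 8/2 = 4.
(Structurally: 1 ring(s) + 3 π bond(s) = 4.)

4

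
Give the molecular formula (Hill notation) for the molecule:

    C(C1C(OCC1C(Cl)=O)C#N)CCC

Heavy atoms from the SMILES: 10 C, 1 Cl, 1 N, 2 O.
Implicit hydrogens by atom environment:
  4 × C: 2 H each → 8
  3 × C: 1 H each → 3
  2 × C: no H
  2 × O: no H
  1 × C: 3 H
  1 × Cl: no H
  1 × N: no H
  Total hydrogens = 14.
Molecular formula: C10H14ClNO2

C10H14ClNO2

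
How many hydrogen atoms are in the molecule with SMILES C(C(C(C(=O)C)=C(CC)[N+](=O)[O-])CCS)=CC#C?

17

Hydrogens are implicit in SMILES; fill each atom to its normal valence:
  4 × C: 1 H each → 4
  4 × C: no H
  3 × C: 2 H each → 6
  2 × C: 3 H each → 6
  2 × O: no H
  1 × N (charge +1): no H
  1 × O (charge -1): no H
  1 × S: 1 H
  Total hydrogens = 17.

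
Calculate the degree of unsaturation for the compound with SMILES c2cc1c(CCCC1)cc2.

Molecular formula from the SMILES: C10H12.
DoU = (2C + 2 + N − H − X)/2 = (2·10 + 2 + 0 − 12 − 0)/2 = 10/2 = 5.
(Structurally: 2 ring(s) + 3 π bond(s) = 5.)

5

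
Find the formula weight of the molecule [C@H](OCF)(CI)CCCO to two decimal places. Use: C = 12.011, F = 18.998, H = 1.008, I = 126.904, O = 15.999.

Molecular formula: C6H12FIO2.
M = 6×12.011 + 1×18.998 + 12×1.008 + 1×126.904 + 2×15.999 = 262.06 g/mol.

262.06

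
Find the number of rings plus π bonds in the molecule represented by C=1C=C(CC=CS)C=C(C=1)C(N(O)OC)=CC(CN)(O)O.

Molecular formula from the SMILES: C14H20N2O4S.
DoU = (2C + 2 + N − H − X)/2 = (2·14 + 2 + 2 − 20 − 0)/2 = 12/2 = 6.
(Structurally: 1 ring(s) + 5 π bond(s) = 6.)

6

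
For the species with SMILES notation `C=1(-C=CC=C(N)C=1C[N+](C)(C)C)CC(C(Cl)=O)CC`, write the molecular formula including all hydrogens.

Heavy atoms from the SMILES: 15 C, 1 Cl, 2 N, 1 O.
Implicit hydrogens by atom environment:
  4 × C: 3 H each → 12
  3 × C: 2 H each → 6
  3 × C (aromatic): 1 H each → 3
  3 × C (aromatic): no H
  1 × C: 1 H
  1 × C: no H
  1 × Cl: no H
  1 × N: 2 H
  1 × N (charge +1): no H
  1 × O: no H
  Total hydrogens = 24.
Net charge +1.
Molecular formula: C15H24ClN2O+

C15H24ClN2O+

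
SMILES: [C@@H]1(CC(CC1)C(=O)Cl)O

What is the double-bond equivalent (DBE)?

Molecular formula from the SMILES: C6H9ClO2.
DoU = (2C + 2 + N − H − X)/2 = (2·6 + 2 + 0 − 9 − 1)/2 = 4/2 = 2.
(Structurally: 1 ring(s) + 1 π bond(s) = 2.)

2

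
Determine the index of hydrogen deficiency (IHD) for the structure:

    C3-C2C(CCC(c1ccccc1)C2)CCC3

Molecular formula from the SMILES: C16H22.
DoU = (2C + 2 + N − H − X)/2 = (2·16 + 2 + 0 − 22 − 0)/2 = 12/2 = 6.
(Structurally: 3 ring(s) + 3 π bond(s) = 6.)

6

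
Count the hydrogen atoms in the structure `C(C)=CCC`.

Hydrogens are implicit in SMILES; fill each atom to its normal valence:
  2 × C: 3 H each → 6
  2 × C: 1 H each → 2
  1 × C: 2 H
  Total hydrogens = 10.

10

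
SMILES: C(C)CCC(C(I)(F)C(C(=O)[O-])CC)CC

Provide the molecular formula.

C12H21FIO2-

Heavy atoms from the SMILES: 12 C, 1 F, 1 I, 2 O.
Implicit hydrogens by atom environment:
  5 × C: 2 H each → 10
  3 × C: 3 H each → 9
  2 × C: 1 H each → 2
  2 × C: no H
  1 × F: no H
  1 × I: no H
  1 × O: no H
  1 × O (charge -1): no H
  Total hydrogens = 21.
Net charge -1.
Molecular formula: C12H21FIO2-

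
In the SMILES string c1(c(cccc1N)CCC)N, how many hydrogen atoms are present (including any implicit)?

14

Hydrogens are implicit in SMILES; fill each atom to its normal valence:
  3 × C (aromatic): 1 H each → 3
  3 × C (aromatic): no H
  2 × C: 2 H each → 4
  2 × N: 2 H each → 4
  1 × C: 3 H
  Total hydrogens = 14.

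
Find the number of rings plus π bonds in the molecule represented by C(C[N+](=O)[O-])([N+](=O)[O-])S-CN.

2

Molecular formula from the SMILES: C3H7N3O4S.
DoU = (2C + 2 + N − H − X)/2 = (2·3 + 2 + 3 − 7 − 0)/2 = 4/2 = 2.
(Structurally: 0 ring(s) + 2 π bond(s) = 2.)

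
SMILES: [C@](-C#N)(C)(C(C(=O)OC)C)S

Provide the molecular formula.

Heavy atoms from the SMILES: 7 C, 1 N, 2 O, 1 S.
Implicit hydrogens by atom environment:
  3 × C: 3 H each → 9
  3 × C: no H
  2 × O: no H
  1 × C: 1 H
  1 × N: no H
  1 × S: 1 H
  Total hydrogens = 11.
Molecular formula: C7H11NO2S

C7H11NO2S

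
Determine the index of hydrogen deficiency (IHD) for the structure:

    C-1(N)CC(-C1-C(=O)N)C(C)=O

Molecular formula from the SMILES: C7H12N2O2.
DoU = (2C + 2 + N − H − X)/2 = (2·7 + 2 + 2 − 12 − 0)/2 = 6/2 = 3.
(Structurally: 1 ring(s) + 2 π bond(s) = 3.)

3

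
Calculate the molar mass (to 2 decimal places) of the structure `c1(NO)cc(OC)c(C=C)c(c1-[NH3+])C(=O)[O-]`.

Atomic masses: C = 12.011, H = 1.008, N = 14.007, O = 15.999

224.22

Molecular formula: C10H12N2O4.
M = 10×12.011 + 12×1.008 + 2×14.007 + 4×15.999 = 224.22 g/mol.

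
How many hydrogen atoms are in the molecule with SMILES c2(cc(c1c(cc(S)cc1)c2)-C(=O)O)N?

Hydrogens are implicit in SMILES; fill each atom to its normal valence:
  5 × C (aromatic): 1 H each → 5
  5 × C (aromatic): no H
  1 × C: no H
  1 × N: 2 H
  1 × O: 1 H
  1 × O: no H
  1 × S: 1 H
  Total hydrogens = 9.

9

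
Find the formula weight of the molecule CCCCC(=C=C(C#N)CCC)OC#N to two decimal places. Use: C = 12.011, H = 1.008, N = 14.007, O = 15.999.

204.27

Molecular formula: C12H16N2O.
M = 12×12.011 + 16×1.008 + 2×14.007 + 1×15.999 = 204.27 g/mol.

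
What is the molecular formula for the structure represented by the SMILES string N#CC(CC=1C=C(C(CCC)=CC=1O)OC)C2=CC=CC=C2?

Heavy atoms from the SMILES: 19 C, 1 N, 2 O.
Implicit hydrogens by atom environment:
  7 × C (aromatic): 1 H each → 7
  5 × C (aromatic): no H
  3 × C: 2 H each → 6
  2 × C: 3 H each → 6
  1 × C: 1 H
  1 × C: no H
  1 × N: no H
  1 × O: 1 H
  1 × O: no H
  Total hydrogens = 21.
Molecular formula: C19H21NO2

C19H21NO2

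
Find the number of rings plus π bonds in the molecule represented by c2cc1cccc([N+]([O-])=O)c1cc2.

Molecular formula from the SMILES: C10H7NO2.
DoU = (2C + 2 + N − H − X)/2 = (2·10 + 2 + 1 − 7 − 0)/2 = 16/2 = 8.
(Structurally: 2 ring(s) + 6 π bond(s) = 8.)

8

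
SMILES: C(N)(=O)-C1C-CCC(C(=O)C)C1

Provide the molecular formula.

Heavy atoms from the SMILES: 9 C, 1 N, 2 O.
Implicit hydrogens by atom environment:
  4 × C: 2 H each → 8
  2 × C: 1 H each → 2
  2 × C: no H
  2 × O: no H
  1 × C: 3 H
  1 × N: 2 H
  Total hydrogens = 15.
Molecular formula: C9H15NO2

C9H15NO2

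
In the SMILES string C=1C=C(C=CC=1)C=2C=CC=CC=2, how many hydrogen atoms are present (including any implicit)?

10

Hydrogens are implicit in SMILES; fill each atom to its normal valence:
  10 × C (aromatic): 1 H each → 10
  2 × C (aromatic): no H
  Total hydrogens = 10.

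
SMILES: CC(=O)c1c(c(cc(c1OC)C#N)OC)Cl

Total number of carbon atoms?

11

The symbol for carbon appears 11 times in the SMILES. Lowercase c denotes aromatic carbon and counts toward C.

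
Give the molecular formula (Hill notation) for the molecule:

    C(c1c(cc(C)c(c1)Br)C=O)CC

C11H13BrO

Heavy atoms from the SMILES: 1 Br, 11 C, 1 O.
Implicit hydrogens by atom environment:
  4 × C (aromatic): no H
  2 × C: 3 H each → 6
  2 × C: 2 H each → 4
  2 × C (aromatic): 1 H each → 2
  1 × Br: no H
  1 × C: 1 H
  1 × O: no H
  Total hydrogens = 13.
Molecular formula: C11H13BrO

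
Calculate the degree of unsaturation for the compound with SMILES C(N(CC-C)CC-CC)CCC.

Molecular formula from the SMILES: C11H25N.
DoU = (2C + 2 + N − H − X)/2 = (2·11 + 2 + 1 − 25 − 0)/2 = 0/2 = 0.
(Structurally: 0 ring(s) + 0 π bond(s) = 0.)

0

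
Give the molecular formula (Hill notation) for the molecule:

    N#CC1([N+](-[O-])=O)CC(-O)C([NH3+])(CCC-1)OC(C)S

Heavy atoms from the SMILES: 10 C, 3 N, 4 O, 1 S.
Implicit hydrogens by atom environment:
  4 × C: 2 H each → 8
  3 × C: no H
  2 × C: 1 H each → 2
  2 × O: no H
  1 × C: 3 H
  1 × N (charge +1): 3 H
  1 × N (charge +1): no H
  1 × N: no H
  1 × O: 1 H
  1 × O (charge -1): no H
  1 × S: 1 H
  Total hydrogens = 18.
Net charge +1.
Molecular formula: C10H18N3O4S+

C10H18N3O4S+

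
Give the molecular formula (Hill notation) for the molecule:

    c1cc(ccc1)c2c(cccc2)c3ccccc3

C18H14

Heavy atoms from the SMILES: 18 C.
Implicit hydrogens by atom environment:
  14 × C (aromatic): 1 H each → 14
  4 × C (aromatic): no H
  Total hydrogens = 14.
Molecular formula: C18H14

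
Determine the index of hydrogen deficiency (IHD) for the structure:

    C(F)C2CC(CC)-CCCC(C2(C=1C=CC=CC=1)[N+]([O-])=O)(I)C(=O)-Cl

Molecular formula from the SMILES: C18H22ClFINO3.
DoU = (2C + 2 + N − H − X)/2 = (2·18 + 2 + 1 − 22 − 3)/2 = 14/2 = 7.
(Structurally: 2 ring(s) + 5 π bond(s) = 7.)

7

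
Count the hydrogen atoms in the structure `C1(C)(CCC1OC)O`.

12

Hydrogens are implicit in SMILES; fill each atom to its normal valence:
  2 × C: 3 H each → 6
  2 × C: 2 H each → 4
  1 × C: 1 H
  1 × C: no H
  1 × O: 1 H
  1 × O: no H
  Total hydrogens = 12.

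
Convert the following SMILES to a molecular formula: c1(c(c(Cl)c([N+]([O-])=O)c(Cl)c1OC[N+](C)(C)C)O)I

Heavy atoms from the SMILES: 10 C, 2 Cl, 1 I, 2 N, 4 O.
Implicit hydrogens by atom environment:
  6 × C (aromatic): no H
  3 × C: 3 H each → 9
  2 × Cl: no H
  2 × N (charge +1): no H
  2 × O: no H
  1 × C: 2 H
  1 × I: no H
  1 × O: 1 H
  1 × O (charge -1): no H
  Total hydrogens = 12.
Net charge +1.
Molecular formula: C10H12Cl2IN2O4+

C10H12Cl2IN2O4+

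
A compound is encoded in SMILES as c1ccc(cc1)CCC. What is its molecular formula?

C9H12

Heavy atoms from the SMILES: 9 C.
Implicit hydrogens by atom environment:
  5 × C (aromatic): 1 H each → 5
  2 × C: 2 H each → 4
  1 × C: 3 H
  1 × C (aromatic): no H
  Total hydrogens = 12.
Molecular formula: C9H12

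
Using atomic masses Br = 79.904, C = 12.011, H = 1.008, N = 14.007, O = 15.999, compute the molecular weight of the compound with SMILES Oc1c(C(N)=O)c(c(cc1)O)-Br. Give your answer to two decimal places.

232.03

Molecular formula: C7H6BrNO3.
M = 1×79.904 + 7×12.011 + 6×1.008 + 1×14.007 + 3×15.999 = 232.03 g/mol.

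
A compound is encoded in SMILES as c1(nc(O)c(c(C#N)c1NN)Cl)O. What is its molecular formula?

Heavy atoms from the SMILES: 6 C, 1 Cl, 4 N, 2 O.
Implicit hydrogens by atom environment:
  5 × C (aromatic): no H
  2 × O: 1 H each → 2
  1 × C: no H
  1 × Cl: no H
  1 × N: 2 H
  1 × N: 1 H
  1 × N (aromatic): no H
  1 × N: no H
  Total hydrogens = 5.
Molecular formula: C6H5ClN4O2

C6H5ClN4O2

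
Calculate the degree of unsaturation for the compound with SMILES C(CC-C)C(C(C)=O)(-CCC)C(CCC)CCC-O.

Molecular formula from the SMILES: C17H34O2.
DoU = (2C + 2 + N − H − X)/2 = (2·17 + 2 + 0 − 34 − 0)/2 = 2/2 = 1.
(Structurally: 0 ring(s) + 1 π bond(s) = 1.)

1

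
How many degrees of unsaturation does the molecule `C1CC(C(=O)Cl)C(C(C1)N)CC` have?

2

Molecular formula from the SMILES: C9H16ClNO.
DoU = (2C + 2 + N − H − X)/2 = (2·9 + 2 + 1 − 16 − 1)/2 = 4/2 = 2.
(Structurally: 1 ring(s) + 1 π bond(s) = 2.)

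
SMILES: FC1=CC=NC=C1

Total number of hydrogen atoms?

4

Hydrogens are implicit in SMILES; fill each atom to its normal valence:
  4 × C (aromatic): 1 H each → 4
  1 × C (aromatic): no H
  1 × F: no H
  1 × N (aromatic): no H
  Total hydrogens = 4.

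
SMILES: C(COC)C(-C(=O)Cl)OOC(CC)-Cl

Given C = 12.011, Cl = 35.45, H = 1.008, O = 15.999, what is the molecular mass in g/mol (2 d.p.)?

245.10

Molecular formula: C8H14Cl2O4.
M = 8×12.011 + 2×35.45 + 14×1.008 + 4×15.999 = 245.10 g/mol.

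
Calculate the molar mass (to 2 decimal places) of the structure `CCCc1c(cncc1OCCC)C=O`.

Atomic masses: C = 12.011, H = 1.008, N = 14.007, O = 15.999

Molecular formula: C12H17NO2.
M = 12×12.011 + 17×1.008 + 1×14.007 + 2×15.999 = 207.27 g/mol.

207.27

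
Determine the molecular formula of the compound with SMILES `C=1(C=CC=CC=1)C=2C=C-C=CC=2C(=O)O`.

C13H10O2

Heavy atoms from the SMILES: 13 C, 2 O.
Implicit hydrogens by atom environment:
  9 × C (aromatic): 1 H each → 9
  3 × C (aromatic): no H
  1 × C: no H
  1 × O: 1 H
  1 × O: no H
  Total hydrogens = 10.
Molecular formula: C13H10O2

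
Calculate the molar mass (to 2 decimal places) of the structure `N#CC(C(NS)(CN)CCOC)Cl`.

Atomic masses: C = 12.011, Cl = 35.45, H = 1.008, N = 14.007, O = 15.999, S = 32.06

223.72

Molecular formula: C7H14ClN3OS.
M = 7×12.011 + 1×35.45 + 14×1.008 + 3×14.007 + 1×15.999 + 1×32.06 = 223.72 g/mol.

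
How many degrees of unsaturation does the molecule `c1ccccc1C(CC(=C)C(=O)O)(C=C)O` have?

7

Molecular formula from the SMILES: C13H14O3.
DoU = (2C + 2 + N − H − X)/2 = (2·13 + 2 + 0 − 14 − 0)/2 = 14/2 = 7.
(Structurally: 1 ring(s) + 6 π bond(s) = 7.)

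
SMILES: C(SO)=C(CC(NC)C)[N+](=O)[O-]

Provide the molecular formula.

C6H12N2O3S

Heavy atoms from the SMILES: 6 C, 2 N, 3 O, 1 S.
Implicit hydrogens by atom environment:
  2 × C: 3 H each → 6
  2 × C: 1 H each → 2
  1 × C: 2 H
  1 × C: no H
  1 × N: 1 H
  1 × N (charge +1): no H
  1 × O: 1 H
  1 × O: no H
  1 × O (charge -1): no H
  1 × S: no H
  Total hydrogens = 12.
Molecular formula: C6H12N2O3S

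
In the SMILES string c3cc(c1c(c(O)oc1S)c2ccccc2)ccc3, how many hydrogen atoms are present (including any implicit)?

12

Hydrogens are implicit in SMILES; fill each atom to its normal valence:
  10 × C (aromatic): 1 H each → 10
  6 × C (aromatic): no H
  1 × O: 1 H
  1 × O (aromatic): no H
  1 × S: 1 H
  Total hydrogens = 12.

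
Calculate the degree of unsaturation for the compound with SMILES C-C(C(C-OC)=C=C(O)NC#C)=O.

Molecular formula from the SMILES: C9H11NO3.
DoU = (2C + 2 + N − H − X)/2 = (2·9 + 2 + 1 − 11 − 0)/2 = 10/2 = 5.
(Structurally: 0 ring(s) + 5 π bond(s) = 5.)

5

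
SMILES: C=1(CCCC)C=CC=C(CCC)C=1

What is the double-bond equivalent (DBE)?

4

Molecular formula from the SMILES: C13H20.
DoU = (2C + 2 + N − H − X)/2 = (2·13 + 2 + 0 − 20 − 0)/2 = 8/2 = 4.
(Structurally: 1 ring(s) + 3 π bond(s) = 4.)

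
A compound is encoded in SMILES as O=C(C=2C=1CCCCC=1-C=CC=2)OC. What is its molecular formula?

Heavy atoms from the SMILES: 12 C, 2 O.
Implicit hydrogens by atom environment:
  4 × C: 2 H each → 8
  3 × C (aromatic): 1 H each → 3
  3 × C (aromatic): no H
  2 × O: no H
  1 × C: 3 H
  1 × C: no H
  Total hydrogens = 14.
Molecular formula: C12H14O2

C12H14O2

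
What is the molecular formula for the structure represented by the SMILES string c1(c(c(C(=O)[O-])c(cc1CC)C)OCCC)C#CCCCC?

C19H25O3-

Heavy atoms from the SMILES: 19 C, 3 O.
Implicit hydrogens by atom environment:
  6 × C: 2 H each → 12
  5 × C (aromatic): no H
  4 × C: 3 H each → 12
  3 × C: no H
  2 × O: no H
  1 × C (aromatic): 1 H
  1 × O (charge -1): no H
  Total hydrogens = 25.
Net charge -1.
Molecular formula: C19H25O3-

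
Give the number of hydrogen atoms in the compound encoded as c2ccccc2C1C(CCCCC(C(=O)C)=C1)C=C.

22

Hydrogens are implicit in SMILES; fill each atom to its normal valence:
  5 × C: 2 H each → 10
  5 × C (aromatic): 1 H each → 5
  4 × C: 1 H each → 4
  2 × C: no H
  1 × C: 3 H
  1 × C (aromatic): no H
  1 × O: no H
  Total hydrogens = 22.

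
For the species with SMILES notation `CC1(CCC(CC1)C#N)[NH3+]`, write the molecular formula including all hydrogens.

Heavy atoms from the SMILES: 8 C, 2 N.
Implicit hydrogens by atom environment:
  4 × C: 2 H each → 8
  2 × C: no H
  1 × C: 3 H
  1 × C: 1 H
  1 × N (charge +1): 3 H
  1 × N: no H
  Total hydrogens = 15.
Net charge +1.
Molecular formula: C8H15N2+

C8H15N2+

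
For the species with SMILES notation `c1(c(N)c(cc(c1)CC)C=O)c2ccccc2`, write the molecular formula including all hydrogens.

Heavy atoms from the SMILES: 15 C, 1 N, 1 O.
Implicit hydrogens by atom environment:
  7 × C (aromatic): 1 H each → 7
  5 × C (aromatic): no H
  1 × C: 3 H
  1 × C: 2 H
  1 × C: 1 H
  1 × N: 2 H
  1 × O: no H
  Total hydrogens = 15.
Molecular formula: C15H15NO

C15H15NO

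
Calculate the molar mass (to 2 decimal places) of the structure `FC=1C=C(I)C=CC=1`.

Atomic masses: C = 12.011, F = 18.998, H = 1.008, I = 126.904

Molecular formula: C6H4FI.
M = 6×12.011 + 1×18.998 + 4×1.008 + 1×126.904 = 222.00 g/mol.

222.00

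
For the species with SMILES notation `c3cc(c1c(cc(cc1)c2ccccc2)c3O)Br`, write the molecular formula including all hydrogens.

C16H11BrO

Heavy atoms from the SMILES: 1 Br, 16 C, 1 O.
Implicit hydrogens by atom environment:
  10 × C (aromatic): 1 H each → 10
  6 × C (aromatic): no H
  1 × Br: no H
  1 × O: 1 H
  Total hydrogens = 11.
Molecular formula: C16H11BrO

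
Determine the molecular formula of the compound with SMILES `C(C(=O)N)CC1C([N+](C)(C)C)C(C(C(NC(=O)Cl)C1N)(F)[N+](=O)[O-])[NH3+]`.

[C13H26ClFN6O4]2+

Heavy atoms from the SMILES: 13 C, 1 Cl, 1 F, 6 N, 4 O.
Implicit hydrogens by atom environment:
  5 × C: 1 H each → 5
  3 × C: 3 H each → 9
  3 × C: no H
  3 × O: no H
  2 × C: 2 H each → 4
  2 × N: 2 H each → 4
  2 × N (charge +1): no H
  1 × Cl: no H
  1 × F: no H
  1 × N (charge +1): 3 H
  1 × N: 1 H
  1 × O (charge -1): no H
  Total hydrogens = 26.
Net charge +2.
Molecular formula: [C13H26ClFN6O4]2+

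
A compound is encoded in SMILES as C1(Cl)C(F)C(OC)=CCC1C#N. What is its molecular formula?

C8H9ClFNO

Heavy atoms from the SMILES: 8 C, 1 Cl, 1 F, 1 N, 1 O.
Implicit hydrogens by atom environment:
  4 × C: 1 H each → 4
  2 × C: no H
  1 × C: 3 H
  1 × C: 2 H
  1 × Cl: no H
  1 × F: no H
  1 × N: no H
  1 × O: no H
  Total hydrogens = 9.
Molecular formula: C8H9ClFNO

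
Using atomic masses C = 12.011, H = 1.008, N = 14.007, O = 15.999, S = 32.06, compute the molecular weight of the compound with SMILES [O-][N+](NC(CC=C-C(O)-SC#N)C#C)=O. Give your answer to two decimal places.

227.24

Molecular formula: C8H9N3O3S.
M = 8×12.011 + 9×1.008 + 3×14.007 + 3×15.999 + 1×32.06 = 227.24 g/mol.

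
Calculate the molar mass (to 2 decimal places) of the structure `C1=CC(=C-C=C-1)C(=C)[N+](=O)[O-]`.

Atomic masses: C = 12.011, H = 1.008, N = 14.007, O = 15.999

Molecular formula: C8H7NO2.
M = 8×12.011 + 7×1.008 + 1×14.007 + 2×15.999 = 149.15 g/mol.

149.15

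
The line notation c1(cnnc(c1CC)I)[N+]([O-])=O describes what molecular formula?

Heavy atoms from the SMILES: 6 C, 1 I, 3 N, 2 O.
Implicit hydrogens by atom environment:
  3 × C (aromatic): no H
  2 × N (aromatic): no H
  1 × C: 3 H
  1 × C: 2 H
  1 × C (aromatic): 1 H
  1 × I: no H
  1 × N (charge +1): no H
  1 × O: no H
  1 × O (charge -1): no H
  Total hydrogens = 6.
Molecular formula: C6H6IN3O2

C6H6IN3O2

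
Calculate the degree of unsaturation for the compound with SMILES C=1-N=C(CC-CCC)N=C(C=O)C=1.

Molecular formula from the SMILES: C10H14N2O.
DoU = (2C + 2 + N − H − X)/2 = (2·10 + 2 + 2 − 14 − 0)/2 = 10/2 = 5.
(Structurally: 1 ring(s) + 4 π bond(s) = 5.)

5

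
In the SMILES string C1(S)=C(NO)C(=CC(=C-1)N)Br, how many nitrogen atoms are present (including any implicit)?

The symbol for nitrogen appears 2 times in the SMILES.

2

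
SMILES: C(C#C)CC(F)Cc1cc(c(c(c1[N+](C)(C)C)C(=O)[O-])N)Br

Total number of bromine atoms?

The symbol for bromine appears 1 time in the SMILES.

1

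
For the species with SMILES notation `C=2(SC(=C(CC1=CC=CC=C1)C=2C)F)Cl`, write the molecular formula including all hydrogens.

C12H10ClFS

Heavy atoms from the SMILES: 12 C, 1 Cl, 1 F, 1 S.
Implicit hydrogens by atom environment:
  5 × C (aromatic): 1 H each → 5
  5 × C (aromatic): no H
  1 × C: 3 H
  1 × C: 2 H
  1 × Cl: no H
  1 × F: no H
  1 × S (aromatic): no H
  Total hydrogens = 10.
Molecular formula: C12H10ClFS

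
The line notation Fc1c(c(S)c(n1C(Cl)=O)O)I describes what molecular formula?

Heavy atoms from the SMILES: 5 C, 1 Cl, 1 F, 1 I, 1 N, 2 O, 1 S.
Implicit hydrogens by atom environment:
  4 × C (aromatic): no H
  1 × C: no H
  1 × Cl: no H
  1 × F: no H
  1 × I: no H
  1 × N (aromatic): no H
  1 × O: 1 H
  1 × O: no H
  1 × S: 1 H
  Total hydrogens = 2.
Molecular formula: C5H2ClFINO2S

C5H2ClFINO2S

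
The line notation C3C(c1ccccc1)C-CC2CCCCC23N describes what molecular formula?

Heavy atoms from the SMILES: 16 C, 1 N.
Implicit hydrogens by atom environment:
  7 × C: 2 H each → 14
  5 × C (aromatic): 1 H each → 5
  2 × C: 1 H each → 2
  1 × C: no H
  1 × C (aromatic): no H
  1 × N: 2 H
  Total hydrogens = 23.
Molecular formula: C16H23N

C16H23N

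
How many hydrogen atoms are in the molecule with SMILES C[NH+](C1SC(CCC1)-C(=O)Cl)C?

Hydrogens are implicit in SMILES; fill each atom to its normal valence:
  3 × C: 2 H each → 6
  2 × C: 3 H each → 6
  2 × C: 1 H each → 2
  1 × C: no H
  1 × Cl: no H
  1 × N (charge +1): 1 H
  1 × O: no H
  1 × S: no H
  Total hydrogens = 15.

15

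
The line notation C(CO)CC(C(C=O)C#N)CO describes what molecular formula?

Heavy atoms from the SMILES: 8 C, 1 N, 3 O.
Implicit hydrogens by atom environment:
  4 × C: 2 H each → 8
  3 × C: 1 H each → 3
  2 × O: 1 H each → 2
  1 × C: no H
  1 × N: no H
  1 × O: no H
  Total hydrogens = 13.
Molecular formula: C8H13NO3

C8H13NO3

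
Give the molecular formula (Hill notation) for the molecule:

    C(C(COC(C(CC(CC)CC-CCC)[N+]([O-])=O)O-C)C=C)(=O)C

Heavy atoms from the SMILES: 18 C, 1 N, 5 O.
Implicit hydrogens by atom environment:
  8 × C: 2 H each → 16
  5 × C: 1 H each → 5
  4 × C: 3 H each → 12
  4 × O: no H
  1 × C: no H
  1 × N (charge +1): no H
  1 × O (charge -1): no H
  Total hydrogens = 33.
Molecular formula: C18H33NO5

C18H33NO5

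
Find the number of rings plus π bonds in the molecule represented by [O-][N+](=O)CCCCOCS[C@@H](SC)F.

1

Molecular formula from the SMILES: C7H14FNO3S2.
DoU = (2C + 2 + N − H − X)/2 = (2·7 + 2 + 1 − 14 − 1)/2 = 2/2 = 1.
(Structurally: 0 ring(s) + 1 π bond(s) = 1.)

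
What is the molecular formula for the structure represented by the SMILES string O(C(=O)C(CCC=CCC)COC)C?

C11H20O3

Heavy atoms from the SMILES: 11 C, 3 O.
Implicit hydrogens by atom environment:
  4 × C: 2 H each → 8
  3 × C: 3 H each → 9
  3 × C: 1 H each → 3
  3 × O: no H
  1 × C: no H
  Total hydrogens = 20.
Molecular formula: C11H20O3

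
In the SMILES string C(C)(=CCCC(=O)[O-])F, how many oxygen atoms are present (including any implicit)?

2

The symbol for oxygen appears 2 times in the SMILES.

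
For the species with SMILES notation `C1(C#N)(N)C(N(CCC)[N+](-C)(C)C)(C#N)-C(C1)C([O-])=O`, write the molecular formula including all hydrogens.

C13H21N5O2

Heavy atoms from the SMILES: 13 C, 5 N, 2 O.
Implicit hydrogens by atom environment:
  5 × C: no H
  4 × C: 3 H each → 12
  3 × C: 2 H each → 6
  3 × N: no H
  1 × C: 1 H
  1 × N: 2 H
  1 × N (charge +1): no H
  1 × O: no H
  1 × O (charge -1): no H
  Total hydrogens = 21.
Molecular formula: C13H21N5O2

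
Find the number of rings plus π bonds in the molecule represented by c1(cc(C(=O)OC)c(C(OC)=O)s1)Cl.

5

Molecular formula from the SMILES: C8H7ClO4S.
DoU = (2C + 2 + N − H − X)/2 = (2·8 + 2 + 0 − 7 − 1)/2 = 10/2 = 5.
(Structurally: 1 ring(s) + 4 π bond(s) = 5.)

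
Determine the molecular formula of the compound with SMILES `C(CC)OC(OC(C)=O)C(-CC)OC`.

C10H20O4

Heavy atoms from the SMILES: 10 C, 4 O.
Implicit hydrogens by atom environment:
  4 × C: 3 H each → 12
  4 × O: no H
  3 × C: 2 H each → 6
  2 × C: 1 H each → 2
  1 × C: no H
  Total hydrogens = 20.
Molecular formula: C10H20O4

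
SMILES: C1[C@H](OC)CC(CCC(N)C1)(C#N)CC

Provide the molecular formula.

Heavy atoms from the SMILES: 12 C, 2 N, 1 O.
Implicit hydrogens by atom environment:
  6 × C: 2 H each → 12
  2 × C: 3 H each → 6
  2 × C: 1 H each → 2
  2 × C: no H
  1 × N: 2 H
  1 × N: no H
  1 × O: no H
  Total hydrogens = 22.
Molecular formula: C12H22N2O

C12H22N2O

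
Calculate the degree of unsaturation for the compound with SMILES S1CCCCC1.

1

Molecular formula from the SMILES: C5H10S.
DoU = (2C + 2 + N − H − X)/2 = (2·5 + 2 + 0 − 10 − 0)/2 = 2/2 = 1.
(Structurally: 1 ring(s) + 0 π bond(s) = 1.)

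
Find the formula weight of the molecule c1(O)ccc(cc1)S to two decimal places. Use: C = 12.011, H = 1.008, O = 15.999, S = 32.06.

Molecular formula: C6H6OS.
M = 6×12.011 + 6×1.008 + 1×15.999 + 1×32.06 = 126.17 g/mol.

126.17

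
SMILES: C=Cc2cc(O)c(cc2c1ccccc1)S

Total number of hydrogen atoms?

Hydrogens are implicit in SMILES; fill each atom to its normal valence:
  7 × C (aromatic): 1 H each → 7
  5 × C (aromatic): no H
  1 × C: 2 H
  1 × C: 1 H
  1 × O: 1 H
  1 × S: 1 H
  Total hydrogens = 12.

12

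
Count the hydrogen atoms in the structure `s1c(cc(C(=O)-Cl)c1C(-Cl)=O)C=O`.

2

Hydrogens are implicit in SMILES; fill each atom to its normal valence:
  3 × C (aromatic): no H
  3 × O: no H
  2 × C: no H
  2 × Cl: no H
  1 × C (aromatic): 1 H
  1 × C: 1 H
  1 × S (aromatic): no H
  Total hydrogens = 2.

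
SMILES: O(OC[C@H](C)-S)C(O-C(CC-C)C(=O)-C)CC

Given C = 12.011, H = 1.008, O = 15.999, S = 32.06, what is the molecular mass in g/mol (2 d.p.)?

264.38

Molecular formula: C12H24O4S.
M = 12×12.011 + 24×1.008 + 4×15.999 + 1×32.06 = 264.38 g/mol.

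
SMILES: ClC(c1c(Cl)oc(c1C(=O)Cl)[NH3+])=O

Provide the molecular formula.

C6H3Cl3NO3+

Heavy atoms from the SMILES: 6 C, 3 Cl, 1 N, 3 O.
Implicit hydrogens by atom environment:
  4 × C (aromatic): no H
  3 × Cl: no H
  2 × C: no H
  2 × O: no H
  1 × N (charge +1): 3 H
  1 × O (aromatic): no H
  Total hydrogens = 3.
Net charge +1.
Molecular formula: C6H3Cl3NO3+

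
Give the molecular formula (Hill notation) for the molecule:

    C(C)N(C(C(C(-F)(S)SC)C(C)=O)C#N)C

C10H17FN2OS2

Heavy atoms from the SMILES: 10 C, 1 F, 2 N, 1 O, 2 S.
Implicit hydrogens by atom environment:
  4 × C: 3 H each → 12
  3 × C: no H
  2 × C: 1 H each → 2
  2 × N: no H
  1 × C: 2 H
  1 × F: no H
  1 × O: no H
  1 × S: 1 H
  1 × S: no H
  Total hydrogens = 17.
Molecular formula: C10H17FN2OS2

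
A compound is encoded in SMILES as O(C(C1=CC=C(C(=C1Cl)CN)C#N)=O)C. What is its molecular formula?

Heavy atoms from the SMILES: 10 C, 1 Cl, 2 N, 2 O.
Implicit hydrogens by atom environment:
  4 × C (aromatic): no H
  2 × C (aromatic): 1 H each → 2
  2 × C: no H
  2 × O: no H
  1 × C: 3 H
  1 × C: 2 H
  1 × Cl: no H
  1 × N: 2 H
  1 × N: no H
  Total hydrogens = 9.
Molecular formula: C10H9ClN2O2

C10H9ClN2O2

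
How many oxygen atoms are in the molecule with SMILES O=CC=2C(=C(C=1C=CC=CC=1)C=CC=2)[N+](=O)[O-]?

The symbol for oxygen appears 3 times in the SMILES.

3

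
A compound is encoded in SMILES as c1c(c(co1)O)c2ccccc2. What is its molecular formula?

C10H8O2

Heavy atoms from the SMILES: 10 C, 2 O.
Implicit hydrogens by atom environment:
  7 × C (aromatic): 1 H each → 7
  3 × C (aromatic): no H
  1 × O: 1 H
  1 × O (aromatic): no H
  Total hydrogens = 8.
Molecular formula: C10H8O2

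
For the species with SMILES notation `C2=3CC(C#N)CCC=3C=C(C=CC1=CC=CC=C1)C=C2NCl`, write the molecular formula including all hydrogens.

Heavy atoms from the SMILES: 19 C, 1 Cl, 2 N.
Implicit hydrogens by atom environment:
  7 × C (aromatic): 1 H each → 7
  5 × C (aromatic): no H
  3 × C: 2 H each → 6
  3 × C: 1 H each → 3
  1 × C: no H
  1 × Cl: no H
  1 × N: 1 H
  1 × N: no H
  Total hydrogens = 17.
Molecular formula: C19H17ClN2

C19H17ClN2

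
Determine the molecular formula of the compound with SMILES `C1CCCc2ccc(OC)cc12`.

Heavy atoms from the SMILES: 11 C, 1 O.
Implicit hydrogens by atom environment:
  4 × C: 2 H each → 8
  3 × C (aromatic): 1 H each → 3
  3 × C (aromatic): no H
  1 × C: 3 H
  1 × O: no H
  Total hydrogens = 14.
Molecular formula: C11H14O

C11H14O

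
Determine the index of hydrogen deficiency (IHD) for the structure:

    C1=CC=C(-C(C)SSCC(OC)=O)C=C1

5

Molecular formula from the SMILES: C11H14O2S2.
DoU = (2C + 2 + N − H − X)/2 = (2·11 + 2 + 0 − 14 − 0)/2 = 10/2 = 5.
(Structurally: 1 ring(s) + 4 π bond(s) = 5.)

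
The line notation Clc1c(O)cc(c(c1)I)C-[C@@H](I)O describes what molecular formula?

Heavy atoms from the SMILES: 8 C, 1 Cl, 2 I, 2 O.
Implicit hydrogens by atom environment:
  4 × C (aromatic): no H
  2 × C (aromatic): 1 H each → 2
  2 × I: no H
  2 × O: 1 H each → 2
  1 × C: 2 H
  1 × C: 1 H
  1 × Cl: no H
  Total hydrogens = 7.
Molecular formula: C8H7ClI2O2

C8H7ClI2O2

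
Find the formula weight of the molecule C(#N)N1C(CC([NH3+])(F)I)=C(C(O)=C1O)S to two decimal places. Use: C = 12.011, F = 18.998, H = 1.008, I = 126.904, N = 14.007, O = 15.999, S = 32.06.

Molecular formula: C7H8FIN3O2S+.
M = 7×12.011 + 1×18.998 + 8×1.008 + 1×126.904 + 3×14.007 + 2×15.999 + 1×32.06 = 344.12 g/mol.

344.12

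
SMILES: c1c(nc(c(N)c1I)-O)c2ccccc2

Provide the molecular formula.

Heavy atoms from the SMILES: 11 C, 1 I, 2 N, 1 O.
Implicit hydrogens by atom environment:
  6 × C (aromatic): 1 H each → 6
  5 × C (aromatic): no H
  1 × I: no H
  1 × N: 2 H
  1 × N (aromatic): no H
  1 × O: 1 H
  Total hydrogens = 9.
Molecular formula: C11H9IN2O

C11H9IN2O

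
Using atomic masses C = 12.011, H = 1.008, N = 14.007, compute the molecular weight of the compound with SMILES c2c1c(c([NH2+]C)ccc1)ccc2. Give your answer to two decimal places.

Molecular formula: C11H12N+.
M = 11×12.011 + 12×1.008 + 1×14.007 = 158.22 g/mol.

158.22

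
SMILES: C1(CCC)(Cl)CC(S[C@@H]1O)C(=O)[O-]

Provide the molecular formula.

Heavy atoms from the SMILES: 8 C, 1 Cl, 3 O, 1 S.
Implicit hydrogens by atom environment:
  3 × C: 2 H each → 6
  2 × C: 1 H each → 2
  2 × C: no H
  1 × C: 3 H
  1 × Cl: no H
  1 × O: 1 H
  1 × O: no H
  1 × O (charge -1): no H
  1 × S: no H
  Total hydrogens = 12.
Net charge -1.
Molecular formula: C8H12ClO3S-

C8H12ClO3S-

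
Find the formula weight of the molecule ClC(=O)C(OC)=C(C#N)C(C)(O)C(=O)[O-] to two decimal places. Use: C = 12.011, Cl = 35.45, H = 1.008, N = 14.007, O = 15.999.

232.60

Molecular formula: C8H7ClNO5-.
M = 8×12.011 + 1×35.45 + 7×1.008 + 1×14.007 + 5×15.999 = 232.60 g/mol.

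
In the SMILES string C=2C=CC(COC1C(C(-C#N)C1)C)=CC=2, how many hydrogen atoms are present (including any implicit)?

Hydrogens are implicit in SMILES; fill each atom to its normal valence:
  5 × C (aromatic): 1 H each → 5
  3 × C: 1 H each → 3
  2 × C: 2 H each → 4
  1 × C: 3 H
  1 × C: no H
  1 × C (aromatic): no H
  1 × N: no H
  1 × O: no H
  Total hydrogens = 15.

15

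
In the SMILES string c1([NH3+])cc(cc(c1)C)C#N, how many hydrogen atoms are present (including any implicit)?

9

Hydrogens are implicit in SMILES; fill each atom to its normal valence:
  3 × C (aromatic): 1 H each → 3
  3 × C (aromatic): no H
  1 × C: 3 H
  1 × C: no H
  1 × N (charge +1): 3 H
  1 × N: no H
  Total hydrogens = 9.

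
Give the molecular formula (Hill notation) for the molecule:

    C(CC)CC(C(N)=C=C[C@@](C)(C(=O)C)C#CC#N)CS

Heavy atoms from the SMILES: 16 C, 2 N, 1 O, 1 S.
Implicit hydrogens by atom environment:
  7 × C: no H
  4 × C: 2 H each → 8
  3 × C: 3 H each → 9
  2 × C: 1 H each → 2
  1 × N: 2 H
  1 × N: no H
  1 × O: no H
  1 × S: 1 H
  Total hydrogens = 22.
Molecular formula: C16H22N2OS

C16H22N2OS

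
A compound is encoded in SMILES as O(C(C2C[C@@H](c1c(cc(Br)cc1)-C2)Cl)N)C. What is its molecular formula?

C12H15BrClNO

Heavy atoms from the SMILES: 1 Br, 12 C, 1 Cl, 1 N, 1 O.
Implicit hydrogens by atom environment:
  3 × C (aromatic): 1 H each → 3
  3 × C: 1 H each → 3
  3 × C (aromatic): no H
  2 × C: 2 H each → 4
  1 × Br: no H
  1 × C: 3 H
  1 × Cl: no H
  1 × N: 2 H
  1 × O: no H
  Total hydrogens = 15.
Molecular formula: C12H15BrClNO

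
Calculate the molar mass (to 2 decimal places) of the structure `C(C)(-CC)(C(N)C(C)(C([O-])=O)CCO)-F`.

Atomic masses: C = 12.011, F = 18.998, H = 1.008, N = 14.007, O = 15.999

220.26

Molecular formula: C10H19FNO3-.
M = 10×12.011 + 1×18.998 + 19×1.008 + 1×14.007 + 3×15.999 = 220.26 g/mol.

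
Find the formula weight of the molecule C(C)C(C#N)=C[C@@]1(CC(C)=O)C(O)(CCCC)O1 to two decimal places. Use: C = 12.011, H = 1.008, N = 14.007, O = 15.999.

251.33

Molecular formula: C14H21NO3.
M = 14×12.011 + 21×1.008 + 1×14.007 + 3×15.999 = 251.33 g/mol.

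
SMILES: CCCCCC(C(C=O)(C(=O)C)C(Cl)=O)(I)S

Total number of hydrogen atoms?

Hydrogens are implicit in SMILES; fill each atom to its normal valence:
  4 × C: 2 H each → 8
  4 × C: no H
  3 × O: no H
  2 × C: 3 H each → 6
  1 × C: 1 H
  1 × Cl: no H
  1 × I: no H
  1 × S: 1 H
  Total hydrogens = 16.

16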